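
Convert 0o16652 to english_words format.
Convert 0o16652 (octal) → 1×4096 + 6×512 + 6×64 + 5×8 + 2 = 7594 (decimal)
Convert 7594 (decimal) → 7594 = 7×1000 + 5×100 + 94 → seven thousand five hundred ninety-four (English words)
seven thousand five hundred ninety-four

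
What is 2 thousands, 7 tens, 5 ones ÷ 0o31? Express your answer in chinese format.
Convert 2 thousands, 7 tens, 5 ones (place-value notation) → 2×1000 + 7×10 + 5 = 2075 (decimal)
Convert 0o31 (octal) → 3×8 + 1 = 25 (decimal)
Compute 2075 ÷ 25 = 83
Convert 83 (decimal) → 83 = 8×10 + 3 → 八十三 (Chinese numeral)
八十三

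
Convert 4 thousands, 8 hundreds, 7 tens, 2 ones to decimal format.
Convert 4 thousands, 8 hundreds, 7 tens, 2 ones (place-value notation) → 4×1000 + 8×100 + 7×10 + 2 = 4872 (decimal)
4872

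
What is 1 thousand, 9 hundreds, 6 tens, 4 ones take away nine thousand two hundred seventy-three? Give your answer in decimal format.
Convert 1 thousand, 9 hundreds, 6 tens, 4 ones (place-value notation) → 1×1000 + 9×100 + 6×10 + 4 = 1964 (decimal)
Convert nine thousand two hundred seventy-three (English words) → 9×1000 + 2×100 + 73 = 9273 (decimal)
Compute 1964 - 9273 = -7309
-7309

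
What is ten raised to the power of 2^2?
Convert ten (English words) → 10 (decimal)
Convert 2^2 (power) → 4 (decimal)
Compute 10 ^ 4 = 10000
10000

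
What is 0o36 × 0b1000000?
Convert 0o36 (octal) → 3×8 + 6 = 30 (decimal)
Convert 0b1000000 (binary) → 64 (decimal)
Compute 30 × 64 = 1920
1920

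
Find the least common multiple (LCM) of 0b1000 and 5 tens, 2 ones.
Convert 0b1000 (binary) → 8 (decimal)
Convert 5 tens, 2 ones (place-value notation) → 5×10 + 2 = 52 (decimal)
Compute lcm(8, 52) = 104
104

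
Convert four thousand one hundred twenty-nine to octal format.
Convert four thousand one hundred twenty-nine (English words) → 4×1000 + 1×100 + 29 = 4129 (decimal)
Convert 4129 (decimal) → 4129 = 1×4096 + 4×8 + 1 → 0o10041 (octal)
0o10041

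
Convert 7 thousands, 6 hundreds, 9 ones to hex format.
Convert 7 thousands, 6 hundreds, 9 ones (place-value notation) → 7×1000 + 6×100 + 9 = 7609 (decimal)
Convert 7609 (decimal) → 7609 = 1×4096 + 13×256 + 11×16 + 9 → 0x1DB9 (hexadecimal)
0x1DB9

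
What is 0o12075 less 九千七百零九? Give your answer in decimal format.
Convert 0o12075 (octal) → 1×4096 + 2×512 + 7×8 + 5 = 5181 (decimal)
Convert 九千七百零九 (Chinese numeral) → 9×1000 + 7×100 + 9 = 9709 (decimal)
Compute 5181 - 9709 = -4528
-4528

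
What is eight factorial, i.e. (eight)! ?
Convert eight (English words) → 8 (decimal)
Compute 8! = 40320
40320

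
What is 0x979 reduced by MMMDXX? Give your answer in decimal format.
Convert 0x979 (hexadecimal) → 9×256 + 7×16 + 9 = 2425 (decimal)
Convert MMMDXX (Roman numeral) → 1000 + 1000 + 1000 + 500 + 10 + 10 = 3520 (decimal)
Compute 2425 - 3520 = -1095
-1095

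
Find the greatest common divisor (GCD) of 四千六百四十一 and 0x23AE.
Convert 四千六百四十一 (Chinese numeral) → 4×1000 + 6×100 + 4×10 + 1 = 4641 (decimal)
Convert 0x23AE (hexadecimal) → 2×4096 + 3×256 + 10×16 + 14 = 9134 (decimal)
Compute gcd(4641, 9134) = 1
1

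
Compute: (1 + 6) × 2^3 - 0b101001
Convert 2^3 (power) → 8 (decimal)
Convert 0b101001 (binary) → 32 + 8 + 1 = 41 (decimal)
Expression in decimal: (1 + 6) × 8 - 41
Parentheses first: 1 + 6 = 7
Multiply: 7 × 8 = 56
Subtract: 56 - 41 = 15
15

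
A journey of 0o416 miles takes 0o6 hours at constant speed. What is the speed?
Convert 0o416 (octal) → 4×64 + 1×8 + 6 = 270 (decimal)
Convert 0o6 (octal) → 6 (decimal)
Compute 270 ÷ 6 = 45
45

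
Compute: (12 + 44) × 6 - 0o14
Convert 0o14 (octal) → 1×8 + 4 = 12 (decimal)
Expression in decimal: (12 + 44) × 6 - 12
Parentheses first: 12 + 44 = 56
Multiply: 56 × 6 = 336
Subtract: 336 - 12 = 324
324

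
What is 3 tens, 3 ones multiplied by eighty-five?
Convert 3 tens, 3 ones (place-value notation) → 3×10 + 3 = 33 (decimal)
Convert eighty-five (English words) → 85 (decimal)
Compute 33 × 85 = 2805
2805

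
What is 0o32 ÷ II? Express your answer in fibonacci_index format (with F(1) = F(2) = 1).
Convert 0o32 (octal) → 3×8 + 2 = 26 (decimal)
Convert II (Roman numeral) → 1 + 1 = 2 (decimal)
Compute 26 ÷ 2 = 13
Convert 13 (decimal) → 1, 1, 2, 3, 5, 8, 13 → the 7th Fibonacci number (Fibonacci index)
the 7th Fibonacci number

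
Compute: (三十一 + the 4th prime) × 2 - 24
Convert 三十一 (Chinese numeral) → 3×10 + 1 = 31 (decimal)
Convert the 4th prime (prime index) → 7 (decimal)
Expression in decimal: (31 + 7) × 2 - 24
Parentheses first: 31 + 7 = 38
Multiply: 38 × 2 = 76
Subtract: 76 - 24 = 52
52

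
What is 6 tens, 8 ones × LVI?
Convert 6 tens, 8 ones (place-value notation) → 6×10 + 8 = 68 (decimal)
Convert LVI (Roman numeral) → 50 + 5 + 1 = 56 (decimal)
Compute 68 × 56 = 3808
3808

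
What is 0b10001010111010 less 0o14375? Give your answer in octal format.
Convert 0b10001010111010 (binary) → 8192 + 512 + 128 + 32 + 16 + 8 + 2 = 8890 (decimal)
Convert 0o14375 (octal) → 1×4096 + 4×512 + 3×64 + 7×8 + 5 = 6397 (decimal)
Compute 8890 - 6397 = 2493
Convert 2493 (decimal) → 2493 = 4×512 + 6×64 + 7×8 + 5 → 0o4675 (octal)
0o4675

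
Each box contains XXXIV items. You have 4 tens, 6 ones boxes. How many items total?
Convert XXXIV (Roman numeral) → 10 + 10 + 10 + 4 = 34 (decimal)
Convert 4 tens, 6 ones (place-value notation) → 4×10 + 6 = 46 (decimal)
Compute 34 × 46 = 1564
1564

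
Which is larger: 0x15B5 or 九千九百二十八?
Convert 0x15B5 (hexadecimal) → 1×4096 + 5×256 + 11×16 + 5 = 5557 (decimal)
Convert 九千九百二十八 (Chinese numeral) → 9×1000 + 9×100 + 2×10 + 8 = 9928 (decimal)
Compare 5557 vs 9928: larger = 9928
9928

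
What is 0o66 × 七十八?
Convert 0o66 (octal) → 6×8 + 6 = 54 (decimal)
Convert 七十八 (Chinese numeral) → 7×10 + 8 = 78 (decimal)
Compute 54 × 78 = 4212
4212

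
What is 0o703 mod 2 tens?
Convert 0o703 (octal) → 7×64 + 3 = 451 (decimal)
Convert 2 tens (place-value notation) → 2×10 = 20 (decimal)
Compute 451 mod 20 = 11
11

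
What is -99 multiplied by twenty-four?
Convert twenty-four (English words) → 24 (decimal)
Compute -99 × 24 = -2376
-2376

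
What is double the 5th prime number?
The 5th prime number = 11
Compute 11 × 2 = 22
22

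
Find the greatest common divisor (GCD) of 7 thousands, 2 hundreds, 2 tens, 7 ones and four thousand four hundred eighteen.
Convert 7 thousands, 2 hundreds, 2 tens, 7 ones (place-value notation) → 7×1000 + 2×100 + 2×10 + 7 = 7227 (decimal)
Convert four thousand four hundred eighteen (English words) → 4×1000 + 4×100 + 18 = 4418 (decimal)
Compute gcd(7227, 4418) = 1
1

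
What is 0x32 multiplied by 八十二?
Convert 0x32 (hexadecimal) → 3×16 + 2 = 50 (decimal)
Convert 八十二 (Chinese numeral) → 8×10 + 2 = 82 (decimal)
Compute 50 × 82 = 4100
4100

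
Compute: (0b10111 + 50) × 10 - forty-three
Convert 0b10111 (binary) → 16 + 4 + 2 + 1 = 23 (decimal)
Convert forty-three (English words) → 43 (decimal)
Expression in decimal: (23 + 50) × 10 - 43
Parentheses first: 23 + 50 = 73
Multiply: 73 × 10 = 730
Subtract: 730 - 43 = 687
687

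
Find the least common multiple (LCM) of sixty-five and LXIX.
Convert sixty-five (English words) → 65 (decimal)
Convert LXIX (Roman numeral) → 50 + 10 + 9 = 69 (decimal)
Compute lcm(65, 69) = 4485
4485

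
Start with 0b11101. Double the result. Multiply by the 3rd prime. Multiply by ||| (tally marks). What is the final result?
Convert 0b11101 (binary) → 16 + 8 + 4 + 1 = 29 (decimal)
Start: 29
29 × 2 = 58
Convert the 3rd prime (prime index) → 5 (decimal)
58 × 5 = 290
Convert ||| (tally marks) → 3 (decimal)
290 × 3 = 870
870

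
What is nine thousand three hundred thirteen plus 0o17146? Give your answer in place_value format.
Convert nine thousand three hundred thirteen (English words) → 9×1000 + 3×100 + 13 = 9313 (decimal)
Convert 0o17146 (octal) → 1×4096 + 7×512 + 1×64 + 4×8 + 6 = 7782 (decimal)
Compute 9313 + 7782 = 17095
Convert 17095 (decimal) → 17095 = 17×1000 + 9×10 + 5 → 17 thousands, 9 tens, 5 ones (place-value notation)
17 thousands, 9 tens, 5 ones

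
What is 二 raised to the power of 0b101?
Convert 二 (Chinese numeral) → 2 (decimal)
Convert 0b101 (binary) → 4 + 1 = 5 (decimal)
Compute 2 ^ 5 = 32
32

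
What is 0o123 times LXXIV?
Convert 0o123 (octal) → 1×64 + 2×8 + 3 = 83 (decimal)
Convert LXXIV (Roman numeral) → 50 + 10 + 10 + 4 = 74 (decimal)
Compute 83 × 74 = 6142
6142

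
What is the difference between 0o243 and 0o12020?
Convert 0o243 (octal) → 2×64 + 4×8 + 3 = 163 (decimal)
Convert 0o12020 (octal) → 1×4096 + 2×512 + 2×8 = 5136 (decimal)
Difference: |163 - 5136| = 4973
4973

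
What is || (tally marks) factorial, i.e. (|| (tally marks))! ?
Convert || (tally marks) → 2 (decimal)
Compute 2! = 2
2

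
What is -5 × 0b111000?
Convert 0b111000 (binary) → 32 + 16 + 8 = 56 (decimal)
Compute -5 × 56 = -280
-280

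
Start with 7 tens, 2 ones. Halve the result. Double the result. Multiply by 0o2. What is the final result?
Convert 7 tens, 2 ones (place-value notation) → 7×10 + 2 = 72 (decimal)
Start: 72
72 ÷ 2 = 36
36 × 2 = 72
Convert 0o2 (octal) → 2 (decimal)
72 × 2 = 144
144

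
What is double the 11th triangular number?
The 11th triangular number = 11×12/2 = 66
Compute 66 × 2 = 132
132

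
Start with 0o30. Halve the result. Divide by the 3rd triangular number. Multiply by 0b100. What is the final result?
Convert 0o30 (octal) → 3×8 = 24 (decimal)
Start: 24
24 ÷ 2 = 12
Convert the 3rd triangular number (triangular index) → 3×4/2 = 6 (decimal)
12 ÷ 6 = 2
Convert 0b100 (binary) → 4 (decimal)
2 × 4 = 8
8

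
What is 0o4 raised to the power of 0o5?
Convert 0o4 (octal) → 4 (decimal)
Convert 0o5 (octal) → 5 (decimal)
Compute 4 ^ 5 = 1024
1024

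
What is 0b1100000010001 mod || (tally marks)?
Convert 0b1100000010001 (binary) → 4096 + 2048 + 16 + 1 = 6161 (decimal)
Convert || (tally marks) → 2 (decimal)
Compute 6161 mod 2 = 1
1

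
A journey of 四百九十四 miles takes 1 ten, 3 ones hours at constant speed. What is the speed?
Convert 四百九十四 (Chinese numeral) → 4×100 + 9×10 + 4 = 494 (decimal)
Convert 1 ten, 3 ones (place-value notation) → 1×10 + 3 = 13 (decimal)
Compute 494 ÷ 13 = 38
38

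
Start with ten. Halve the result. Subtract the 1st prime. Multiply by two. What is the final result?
Convert ten (English words) → 10 (decimal)
Start: 10
10 ÷ 2 = 5
Convert the 1st prime (prime index) → 2 (decimal)
5 - 2 = 3
Convert two (English words) → 2 (decimal)
3 × 2 = 6
6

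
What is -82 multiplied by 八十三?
Convert 八十三 (Chinese numeral) → 8×10 + 3 = 83 (decimal)
Compute -82 × 83 = -6806
-6806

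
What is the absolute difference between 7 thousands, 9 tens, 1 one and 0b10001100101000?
Convert 7 thousands, 9 tens, 1 one (place-value notation) → 7×1000 + 9×10 + 1 = 7091 (decimal)
Convert 0b10001100101000 (binary) → 8192 + 512 + 256 + 32 + 8 = 9000 (decimal)
Compute |7091 - 9000| = 1909
1909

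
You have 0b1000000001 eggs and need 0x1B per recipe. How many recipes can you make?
Convert 0b1000000001 (binary) → 512 + 1 = 513 (decimal)
Convert 0x1B (hexadecimal) → 1×16 + 11 = 27 (decimal)
Compute 513 ÷ 27 = 19
19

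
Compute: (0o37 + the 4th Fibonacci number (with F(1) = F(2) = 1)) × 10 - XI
Convert 0o37 (octal) → 3×8 + 7 = 31 (decimal)
Convert the 4th Fibonacci number (with F(1) = F(2) = 1) (Fibonacci index) → 1, 1, 2, 3 → 3 (decimal)
Convert XI (Roman numeral) → 10 + 1 = 11 (decimal)
Expression in decimal: (31 + 3) × 10 - 11
Parentheses first: 31 + 3 = 34
Multiply: 34 × 10 = 340
Subtract: 340 - 11 = 329
329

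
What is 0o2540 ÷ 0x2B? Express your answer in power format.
Convert 0o2540 (octal) → 2×512 + 5×64 + 4×8 = 1376 (decimal)
Convert 0x2B (hexadecimal) → 2×16 + 11 = 43 (decimal)
Compute 1376 ÷ 43 = 32
Convert 32 (decimal) → 2^5 (power)
2^5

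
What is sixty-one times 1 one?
Convert sixty-one (English words) → 61 (decimal)
Convert 1 one (place-value notation) → 1 (decimal)
Compute 61 × 1 = 61
61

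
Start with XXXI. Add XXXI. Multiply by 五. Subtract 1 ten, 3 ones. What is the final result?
Convert XXXI (Roman numeral) → 10 + 10 + 10 + 1 = 31 (decimal)
Start: 31
Convert XXXI (Roman numeral) → 10 + 10 + 10 + 1 = 31 (decimal)
31 + 31 = 62
Convert 五 (Chinese numeral) → 5 (decimal)
62 × 5 = 310
Convert 1 ten, 3 ones (place-value notation) → 1×10 + 3 = 13 (decimal)
310 - 13 = 297
297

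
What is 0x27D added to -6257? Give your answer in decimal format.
Convert 0x27D (hexadecimal) → 2×256 + 7×16 + 13 = 637 (decimal)
Compute 637 + -6257 = -5620
-5620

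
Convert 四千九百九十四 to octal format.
Convert 四千九百九十四 (Chinese numeral) → 4×1000 + 9×100 + 9×10 + 4 = 4994 (decimal)
Convert 4994 (decimal) → 4994 = 1×4096 + 1×512 + 6×64 + 2 → 0o11602 (octal)
0o11602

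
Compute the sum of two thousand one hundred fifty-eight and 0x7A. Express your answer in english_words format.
Convert two thousand one hundred fifty-eight (English words) → 2×1000 + 1×100 + 58 = 2158 (decimal)
Convert 0x7A (hexadecimal) → 7×16 + 10 = 122 (decimal)
Compute 2158 + 122 = 2280
Convert 2280 (decimal) → 2280 = 2×1000 + 2×100 + 80 → two thousand two hundred eighty (English words)
two thousand two hundred eighty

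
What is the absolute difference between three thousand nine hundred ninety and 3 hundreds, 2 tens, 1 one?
Convert three thousand nine hundred ninety (English words) → 3×1000 + 9×100 + 90 = 3990 (decimal)
Convert 3 hundreds, 2 tens, 1 one (place-value notation) → 3×100 + 2×10 + 1 = 321 (decimal)
Compute |3990 - 321| = 3669
3669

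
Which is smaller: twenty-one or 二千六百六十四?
Convert twenty-one (English words) → 21 (decimal)
Convert 二千六百六十四 (Chinese numeral) → 2×1000 + 6×100 + 6×10 + 4 = 2664 (decimal)
Compare 21 vs 2664: smaller = 21
21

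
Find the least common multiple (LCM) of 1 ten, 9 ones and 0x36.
Convert 1 ten, 9 ones (place-value notation) → 1×10 + 9 = 19 (decimal)
Convert 0x36 (hexadecimal) → 3×16 + 6 = 54 (decimal)
Compute lcm(19, 54) = 1026
1026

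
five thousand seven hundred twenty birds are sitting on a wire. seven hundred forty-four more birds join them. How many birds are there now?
Convert five thousand seven hundred twenty (English words) → 5×1000 + 7×100 + 20 = 5720 (decimal)
Convert seven hundred forty-four (English words) → 7×100 + 44 = 744 (decimal)
Compute 5720 + 744 = 6464
6464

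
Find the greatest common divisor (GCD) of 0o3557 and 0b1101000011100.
Convert 0o3557 (octal) → 3×512 + 5×64 + 5×8 + 7 = 1903 (decimal)
Convert 0b1101000011100 (binary) → 4096 + 2048 + 512 + 16 + 8 + 4 = 6684 (decimal)
Compute gcd(1903, 6684) = 1
1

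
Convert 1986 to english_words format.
Convert 1986 (decimal) → 1986 = 1×1000 + 9×100 + 86 → one thousand nine hundred eighty-six (English words)
one thousand nine hundred eighty-six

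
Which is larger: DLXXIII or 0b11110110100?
Convert DLXXIII (Roman numeral) → 500 + 50 + 10 + 10 + 1 + 1 + 1 = 573 (decimal)
Convert 0b11110110100 (binary) → 1024 + 512 + 256 + 128 + 32 + 16 + 4 = 1972 (decimal)
Compare 573 vs 1972: larger = 1972
1972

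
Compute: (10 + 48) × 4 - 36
Parentheses first: 10 + 48 = 58
Multiply: 58 × 4 = 232
Subtract: 232 - 36 = 196
196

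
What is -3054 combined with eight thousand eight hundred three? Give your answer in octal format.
Convert eight thousand eight hundred three (English words) → 8×1000 + 8×100 + 3 = 8803 (decimal)
Compute -3054 + 8803 = 5749
Convert 5749 (decimal) → 5749 = 1×4096 + 3×512 + 1×64 + 6×8 + 5 → 0o13165 (octal)
0o13165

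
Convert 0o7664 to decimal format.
Convert 0o7664 (octal) → 7×512 + 6×64 + 6×8 + 4 = 4020 (decimal)
4020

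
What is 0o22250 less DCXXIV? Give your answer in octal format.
Convert 0o22250 (octal) → 2×4096 + 2×512 + 2×64 + 5×8 = 9384 (decimal)
Convert DCXXIV (Roman numeral) → 500 + 100 + 10 + 10 + 4 = 624 (decimal)
Compute 9384 - 624 = 8760
Convert 8760 (decimal) → 8760 = 2×4096 + 1×512 + 7×8 → 0o21070 (octal)
0o21070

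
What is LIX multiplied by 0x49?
Convert LIX (Roman numeral) → 50 + 9 = 59 (decimal)
Convert 0x49 (hexadecimal) → 4×16 + 9 = 73 (decimal)
Compute 59 × 73 = 4307
4307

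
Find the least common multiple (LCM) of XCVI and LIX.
Convert XCVI (Roman numeral) → 90 + 5 + 1 = 96 (decimal)
Convert LIX (Roman numeral) → 50 + 9 = 59 (decimal)
Compute lcm(96, 59) = 5664
5664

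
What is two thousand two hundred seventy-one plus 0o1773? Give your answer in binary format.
Convert two thousand two hundred seventy-one (English words) → 2×1000 + 2×100 + 71 = 2271 (decimal)
Convert 0o1773 (octal) → 1×512 + 7×64 + 7×8 + 3 = 1019 (decimal)
Compute 2271 + 1019 = 3290
Convert 3290 (decimal) → 3290 = 2048 + 1024 + 128 + 64 + 16 + 8 + 2 → 0b110011011010 (binary)
0b110011011010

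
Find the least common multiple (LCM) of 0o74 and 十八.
Convert 0o74 (octal) → 7×8 + 4 = 60 (decimal)
Convert 十八 (Chinese numeral) → 1×10 + 8 = 18 (decimal)
Compute lcm(60, 18) = 180
180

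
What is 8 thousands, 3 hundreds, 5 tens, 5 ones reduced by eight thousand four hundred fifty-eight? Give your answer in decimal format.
Convert 8 thousands, 3 hundreds, 5 tens, 5 ones (place-value notation) → 8×1000 + 3×100 + 5×10 + 5 = 8355 (decimal)
Convert eight thousand four hundred fifty-eight (English words) → 8×1000 + 4×100 + 58 = 8458 (decimal)
Compute 8355 - 8458 = -103
-103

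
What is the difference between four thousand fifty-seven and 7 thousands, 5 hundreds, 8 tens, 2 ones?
Convert four thousand fifty-seven (English words) → 4×1000 + 57 = 4057 (decimal)
Convert 7 thousands, 5 hundreds, 8 tens, 2 ones (place-value notation) → 7×1000 + 5×100 + 8×10 + 2 = 7582 (decimal)
Difference: |4057 - 7582| = 3525
3525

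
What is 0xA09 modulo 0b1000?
Convert 0xA09 (hexadecimal) → 10×256 + 9 = 2569 (decimal)
Convert 0b1000 (binary) → 8 (decimal)
Compute 2569 mod 8 = 1
1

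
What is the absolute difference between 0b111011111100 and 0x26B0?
Convert 0b111011111100 (binary) → 2048 + 1024 + 512 + 128 + 64 + 32 + 16 + 8 + 4 = 3836 (decimal)
Convert 0x26B0 (hexadecimal) → 2×4096 + 6×256 + 11×16 = 9904 (decimal)
Compute |3836 - 9904| = 6068
6068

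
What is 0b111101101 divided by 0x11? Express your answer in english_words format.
Convert 0b111101101 (binary) → 256 + 128 + 64 + 32 + 8 + 4 + 1 = 493 (decimal)
Convert 0x11 (hexadecimal) → 1×16 + 1 = 17 (decimal)
Compute 493 ÷ 17 = 29
Convert 29 (decimal) → twenty-nine (English words)
twenty-nine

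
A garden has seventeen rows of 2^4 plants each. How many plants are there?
Convert 2^4 (power) → 16 (decimal)
Convert seventeen (English words) → 17 (decimal)
Compute 16 × 17 = 272
272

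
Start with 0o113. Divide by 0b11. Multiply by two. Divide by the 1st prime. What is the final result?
Convert 0o113 (octal) → 1×64 + 1×8 + 3 = 75 (decimal)
Start: 75
Convert 0b11 (binary) → 2 + 1 = 3 (decimal)
75 ÷ 3 = 25
Convert two (English words) → 2 (decimal)
25 × 2 = 50
Convert the 1st prime (prime index) → 2 (decimal)
50 ÷ 2 = 25
25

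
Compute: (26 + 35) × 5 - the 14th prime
Convert the 14th prime (prime index) → 43 (decimal)
Expression in decimal: (26 + 35) × 5 - 43
Parentheses first: 26 + 35 = 61
Multiply: 61 × 5 = 305
Subtract: 305 - 43 = 262
262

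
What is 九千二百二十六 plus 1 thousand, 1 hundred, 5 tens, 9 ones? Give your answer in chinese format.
Convert 九千二百二十六 (Chinese numeral) → 9×1000 + 2×100 + 2×10 + 6 = 9226 (decimal)
Convert 1 thousand, 1 hundred, 5 tens, 9 ones (place-value notation) → 1×1000 + 1×100 + 5×10 + 9 = 1159 (decimal)
Compute 9226 + 1159 = 10385
Convert 10385 (decimal) → 10385 = 1×10000 + 3×100 + 8×10 + 5 → 一万零三百八十五 (Chinese numeral)
一万零三百八十五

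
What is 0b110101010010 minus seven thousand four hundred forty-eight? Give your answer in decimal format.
Convert 0b110101010010 (binary) → 2048 + 1024 + 256 + 64 + 16 + 2 = 3410 (decimal)
Convert seven thousand four hundred forty-eight (English words) → 7×1000 + 4×100 + 48 = 7448 (decimal)
Compute 3410 - 7448 = -4038
-4038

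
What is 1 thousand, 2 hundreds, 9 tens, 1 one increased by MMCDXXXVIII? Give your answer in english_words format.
Convert 1 thousand, 2 hundreds, 9 tens, 1 one (place-value notation) → 1×1000 + 2×100 + 9×10 + 1 = 1291 (decimal)
Convert MMCDXXXVIII (Roman numeral) → 1000 + 1000 + 400 + 10 + 10 + 10 + 5 + 1 + 1 + 1 = 2438 (decimal)
Compute 1291 + 2438 = 3729
Convert 3729 (decimal) → 3729 = 3×1000 + 7×100 + 29 → three thousand seven hundred twenty-nine (English words)
three thousand seven hundred twenty-nine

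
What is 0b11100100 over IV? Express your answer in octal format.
Convert 0b11100100 (binary) → 128 + 64 + 32 + 4 = 228 (decimal)
Convert IV (Roman numeral) → 4 (decimal)
Compute 228 ÷ 4 = 57
Convert 57 (decimal) → 57 = 7×8 + 1 → 0o71 (octal)
0o71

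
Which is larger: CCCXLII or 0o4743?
Convert CCCXLII (Roman numeral) → 100 + 100 + 100 + 40 + 1 + 1 = 342 (decimal)
Convert 0o4743 (octal) → 4×512 + 7×64 + 4×8 + 3 = 2531 (decimal)
Compare 342 vs 2531: larger = 2531
2531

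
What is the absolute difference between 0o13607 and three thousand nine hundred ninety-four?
Convert 0o13607 (octal) → 1×4096 + 3×512 + 6×64 + 7 = 6023 (decimal)
Convert three thousand nine hundred ninety-four (English words) → 3×1000 + 9×100 + 94 = 3994 (decimal)
Compute |6023 - 3994| = 2029
2029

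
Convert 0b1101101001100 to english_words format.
Convert 0b1101101001100 (binary) → 4096 + 2048 + 512 + 256 + 64 + 8 + 4 = 6988 (decimal)
Convert 6988 (decimal) → 6988 = 6×1000 + 9×100 + 88 → six thousand nine hundred eighty-eight (English words)
six thousand nine hundred eighty-eight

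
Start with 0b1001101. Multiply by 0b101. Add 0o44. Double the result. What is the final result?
Convert 0b1001101 (binary) → 64 + 8 + 4 + 1 = 77 (decimal)
Start: 77
Convert 0b101 (binary) → 4 + 1 = 5 (decimal)
77 × 5 = 385
Convert 0o44 (octal) → 4×8 + 4 = 36 (decimal)
385 + 36 = 421
421 × 2 = 842
842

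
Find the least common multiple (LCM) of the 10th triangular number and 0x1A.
Convert the 10th triangular number (triangular index) → 10×11/2 = 55 (decimal)
Convert 0x1A (hexadecimal) → 1×16 + 10 = 26 (decimal)
Compute lcm(55, 26) = 1430
1430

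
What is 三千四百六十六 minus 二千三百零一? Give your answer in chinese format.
Convert 三千四百六十六 (Chinese numeral) → 3×1000 + 4×100 + 6×10 + 6 = 3466 (decimal)
Convert 二千三百零一 (Chinese numeral) → 2×1000 + 3×100 + 1 = 2301 (decimal)
Compute 3466 - 2301 = 1165
Convert 1165 (decimal) → 1165 = 1×1000 + 1×100 + 6×10 + 5 → 一千一百六十五 (Chinese numeral)
一千一百六十五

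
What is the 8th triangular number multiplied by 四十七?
Convert the 8th triangular number (triangular index) → 8×9/2 = 36 (decimal)
Convert 四十七 (Chinese numeral) → 4×10 + 7 = 47 (decimal)
Compute 36 × 47 = 1692
1692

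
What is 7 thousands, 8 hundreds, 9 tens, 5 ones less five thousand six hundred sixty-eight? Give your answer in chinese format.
Convert 7 thousands, 8 hundreds, 9 tens, 5 ones (place-value notation) → 7×1000 + 8×100 + 9×10 + 5 = 7895 (decimal)
Convert five thousand six hundred sixty-eight (English words) → 5×1000 + 6×100 + 68 = 5668 (decimal)
Compute 7895 - 5668 = 2227
Convert 2227 (decimal) → 2227 = 2×1000 + 2×100 + 2×10 + 7 → 二千二百二十七 (Chinese numeral)
二千二百二十七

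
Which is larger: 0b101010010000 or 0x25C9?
Convert 0b101010010000 (binary) → 2048 + 512 + 128 + 16 = 2704 (decimal)
Convert 0x25C9 (hexadecimal) → 2×4096 + 5×256 + 12×16 + 9 = 9673 (decimal)
Compare 2704 vs 9673: larger = 9673
9673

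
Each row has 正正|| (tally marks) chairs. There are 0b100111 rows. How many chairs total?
Convert 正正|| (tally marks) → 5 + 5 + 2 = 12 (decimal)
Convert 0b100111 (binary) → 32 + 4 + 2 + 1 = 39 (decimal)
Compute 12 × 39 = 468
468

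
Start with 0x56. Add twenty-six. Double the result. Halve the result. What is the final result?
Convert 0x56 (hexadecimal) → 5×16 + 6 = 86 (decimal)
Start: 86
Convert twenty-six (English words) → 26 (decimal)
86 + 26 = 112
112 × 2 = 224
224 ÷ 2 = 112
112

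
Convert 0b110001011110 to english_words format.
Convert 0b110001011110 (binary) → 2048 + 1024 + 64 + 16 + 8 + 4 + 2 = 3166 (decimal)
Convert 3166 (decimal) → 3166 = 3×1000 + 1×100 + 66 → three thousand one hundred sixty-six (English words)
three thousand one hundred sixty-six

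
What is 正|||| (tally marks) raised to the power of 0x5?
Convert 正|||| (tally marks) → 5 + 4 = 9 (decimal)
Convert 0x5 (hexadecimal) → 5 (decimal)
Compute 9 ^ 5 = 59049
59049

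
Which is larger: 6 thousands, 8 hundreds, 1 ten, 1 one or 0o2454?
Convert 6 thousands, 8 hundreds, 1 ten, 1 one (place-value notation) → 6×1000 + 8×100 + 1×10 + 1 = 6811 (decimal)
Convert 0o2454 (octal) → 2×512 + 4×64 + 5×8 + 4 = 1324 (decimal)
Compare 6811 vs 1324: larger = 6811
6811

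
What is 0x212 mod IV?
Convert 0x212 (hexadecimal) → 2×256 + 1×16 + 2 = 530 (decimal)
Convert IV (Roman numeral) → 4 (decimal)
Compute 530 mod 4 = 2
2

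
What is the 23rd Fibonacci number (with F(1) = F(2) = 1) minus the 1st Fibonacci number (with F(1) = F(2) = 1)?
The 23rd Fibonacci number (with F(1) = F(2) = 1) = 28657
Convert the 1st Fibonacci number (with F(1) = F(2) = 1) (Fibonacci index) → 1 (decimal)
Compute 28657 - 1 = 28656
28656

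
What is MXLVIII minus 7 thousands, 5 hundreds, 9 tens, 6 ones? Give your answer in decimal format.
Convert MXLVIII (Roman numeral) → 1000 + 40 + 5 + 1 + 1 + 1 = 1048 (decimal)
Convert 7 thousands, 5 hundreds, 9 tens, 6 ones (place-value notation) → 7×1000 + 5×100 + 9×10 + 6 = 7596 (decimal)
Compute 1048 - 7596 = -6548
-6548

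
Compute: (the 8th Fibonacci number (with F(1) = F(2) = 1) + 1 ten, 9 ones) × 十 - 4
Convert the 8th Fibonacci number (with F(1) = F(2) = 1) (Fibonacci index) → 1, 1, 2, 3, 5, 8, 13, 21 → 21 (decimal)
Convert 1 ten, 9 ones (place-value notation) → 1×10 + 9 = 19 (decimal)
Convert 十 (Chinese numeral) → 1×10 = 10 (decimal)
Expression in decimal: (21 + 19) × 10 - 4
Parentheses first: 21 + 19 = 40
Multiply: 40 × 10 = 400
Subtract: 400 - 4 = 396
396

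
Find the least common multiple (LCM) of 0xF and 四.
Convert 0xF (hexadecimal) → 15 (decimal)
Convert 四 (Chinese numeral) → 4 (decimal)
Compute lcm(15, 4) = 60
60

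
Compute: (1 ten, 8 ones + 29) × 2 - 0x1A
Convert 1 ten, 8 ones (place-value notation) → 1×10 + 8 = 18 (decimal)
Convert 0x1A (hexadecimal) → 1×16 + 10 = 26 (decimal)
Expression in decimal: (18 + 29) × 2 - 26
Parentheses first: 18 + 29 = 47
Multiply: 47 × 2 = 94
Subtract: 94 - 26 = 68
68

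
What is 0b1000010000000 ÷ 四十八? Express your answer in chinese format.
Convert 0b1000010000000 (binary) → 4096 + 128 = 4224 (decimal)
Convert 四十八 (Chinese numeral) → 4×10 + 8 = 48 (decimal)
Compute 4224 ÷ 48 = 88
Convert 88 (decimal) → 88 = 8×10 + 8 → 八十八 (Chinese numeral)
八十八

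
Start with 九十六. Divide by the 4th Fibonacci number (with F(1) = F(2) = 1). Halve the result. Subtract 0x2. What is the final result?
Convert 九十六 (Chinese numeral) → 9×10 + 6 = 96 (decimal)
Start: 96
Convert the 4th Fibonacci number (with F(1) = F(2) = 1) (Fibonacci index) → 1, 1, 2, 3 → 3 (decimal)
96 ÷ 3 = 32
32 ÷ 2 = 16
Convert 0x2 (hexadecimal) → 2 (decimal)
16 - 2 = 14
14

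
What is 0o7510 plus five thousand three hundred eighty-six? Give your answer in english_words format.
Convert 0o7510 (octal) → 7×512 + 5×64 + 1×8 = 3912 (decimal)
Convert five thousand three hundred eighty-six (English words) → 5×1000 + 3×100 + 86 = 5386 (decimal)
Compute 3912 + 5386 = 9298
Convert 9298 (decimal) → 9298 = 9×1000 + 2×100 + 98 → nine thousand two hundred ninety-eight (English words)
nine thousand two hundred ninety-eight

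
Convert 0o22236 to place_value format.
Convert 0o22236 (octal) → 2×4096 + 2×512 + 2×64 + 3×8 + 6 = 9374 (decimal)
Convert 9374 (decimal) → 9374 = 9×1000 + 3×100 + 7×10 + 4 → 9 thousands, 3 hundreds, 7 tens, 4 ones (place-value notation)
9 thousands, 3 hundreds, 7 tens, 4 ones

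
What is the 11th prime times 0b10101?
Convert the 11th prime (prime index) → 31 (decimal)
Convert 0b10101 (binary) → 16 + 4 + 1 = 21 (decimal)
Compute 31 × 21 = 651
651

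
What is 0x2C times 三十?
Convert 0x2C (hexadecimal) → 2×16 + 12 = 44 (decimal)
Convert 三十 (Chinese numeral) → 3×10 = 30 (decimal)
Compute 44 × 30 = 1320
1320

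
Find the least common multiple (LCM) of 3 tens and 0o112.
Convert 3 tens (place-value notation) → 3×10 = 30 (decimal)
Convert 0o112 (octal) → 1×64 + 1×8 + 2 = 74 (decimal)
Compute lcm(30, 74) = 1110
1110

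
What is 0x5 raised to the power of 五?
Convert 0x5 (hexadecimal) → 5 (decimal)
Convert 五 (Chinese numeral) → 5 (decimal)
Compute 5 ^ 5 = 3125
3125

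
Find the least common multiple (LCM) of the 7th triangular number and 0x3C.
Convert the 7th triangular number (triangular index) → 7×8/2 = 28 (decimal)
Convert 0x3C (hexadecimal) → 3×16 + 12 = 60 (decimal)
Compute lcm(28, 60) = 420
420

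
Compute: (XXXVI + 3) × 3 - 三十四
Convert XXXVI (Roman numeral) → 10 + 10 + 10 + 5 + 1 = 36 (decimal)
Convert 三十四 (Chinese numeral) → 3×10 + 4 = 34 (decimal)
Expression in decimal: (36 + 3) × 3 - 34
Parentheses first: 36 + 3 = 39
Multiply: 39 × 3 = 117
Subtract: 117 - 34 = 83
83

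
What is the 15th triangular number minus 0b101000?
The 15th triangular number = 15×16/2 = 120
Convert 0b101000 (binary) → 32 + 8 = 40 (decimal)
Compute 120 - 40 = 80
80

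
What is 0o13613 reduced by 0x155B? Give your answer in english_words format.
Convert 0o13613 (octal) → 1×4096 + 3×512 + 6×64 + 1×8 + 3 = 6027 (decimal)
Convert 0x155B (hexadecimal) → 1×4096 + 5×256 + 5×16 + 11 = 5467 (decimal)
Compute 6027 - 5467 = 560
Convert 560 (decimal) → 560 = 5×100 + 60 → five hundred sixty (English words)
five hundred sixty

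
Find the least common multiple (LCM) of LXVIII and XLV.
Convert LXVIII (Roman numeral) → 50 + 10 + 5 + 1 + 1 + 1 = 68 (decimal)
Convert XLV (Roman numeral) → 40 + 5 = 45 (decimal)
Compute lcm(68, 45) = 3060
3060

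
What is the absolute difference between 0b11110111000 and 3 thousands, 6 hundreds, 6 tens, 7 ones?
Convert 0b11110111000 (binary) → 1024 + 512 + 256 + 128 + 32 + 16 + 8 = 1976 (decimal)
Convert 3 thousands, 6 hundreds, 6 tens, 7 ones (place-value notation) → 3×1000 + 6×100 + 6×10 + 7 = 3667 (decimal)
Compute |1976 - 3667| = 1691
1691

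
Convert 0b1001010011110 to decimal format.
Convert 0b1001010011110 (binary) → 4096 + 512 + 128 + 16 + 8 + 4 + 2 = 4766 (decimal)
4766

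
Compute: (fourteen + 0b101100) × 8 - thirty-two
Convert fourteen (English words) → 14 (decimal)
Convert 0b101100 (binary) → 32 + 8 + 4 = 44 (decimal)
Convert thirty-two (English words) → 32 (decimal)
Expression in decimal: (14 + 44) × 8 - 32
Parentheses first: 14 + 44 = 58
Multiply: 58 × 8 = 464
Subtract: 464 - 32 = 432
432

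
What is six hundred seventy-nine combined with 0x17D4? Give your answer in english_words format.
Convert six hundred seventy-nine (English words) → 6×100 + 79 = 679 (decimal)
Convert 0x17D4 (hexadecimal) → 1×4096 + 7×256 + 13×16 + 4 = 6100 (decimal)
Compute 679 + 6100 = 6779
Convert 6779 (decimal) → 6779 = 6×1000 + 7×100 + 79 → six thousand seven hundred seventy-nine (English words)
six thousand seven hundred seventy-nine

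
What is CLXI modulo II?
Convert CLXI (Roman numeral) → 100 + 50 + 10 + 1 = 161 (decimal)
Convert II (Roman numeral) → 1 + 1 = 2 (decimal)
Compute 161 mod 2 = 1
1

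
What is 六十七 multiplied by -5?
Convert 六十七 (Chinese numeral) → 6×10 + 7 = 67 (decimal)
Compute 67 × -5 = -335
-335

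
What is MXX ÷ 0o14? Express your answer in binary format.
Convert MXX (Roman numeral) → 1000 + 10 + 10 = 1020 (decimal)
Convert 0o14 (octal) → 1×8 + 4 = 12 (decimal)
Compute 1020 ÷ 12 = 85
Convert 85 (decimal) → 85 = 64 + 16 + 4 + 1 → 0b1010101 (binary)
0b1010101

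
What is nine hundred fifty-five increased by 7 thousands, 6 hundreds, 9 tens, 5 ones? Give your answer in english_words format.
Convert nine hundred fifty-five (English words) → 9×100 + 55 = 955 (decimal)
Convert 7 thousands, 6 hundreds, 9 tens, 5 ones (place-value notation) → 7×1000 + 6×100 + 9×10 + 5 = 7695 (decimal)
Compute 955 + 7695 = 8650
Convert 8650 (decimal) → 8650 = 8×1000 + 6×100 + 50 → eight thousand six hundred fifty (English words)
eight thousand six hundred fifty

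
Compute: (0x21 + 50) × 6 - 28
Convert 0x21 (hexadecimal) → 2×16 + 1 = 33 (decimal)
Expression in decimal: (33 + 50) × 6 - 28
Parentheses first: 33 + 50 = 83
Multiply: 83 × 6 = 498
Subtract: 498 - 28 = 470
470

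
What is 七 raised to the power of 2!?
Convert 七 (Chinese numeral) → 7 (decimal)
Convert 2! (factorial) → 2 (decimal)
Compute 7 ^ 2 = 49
49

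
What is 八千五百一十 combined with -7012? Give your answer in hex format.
Convert 八千五百一十 (Chinese numeral) → 8×1000 + 5×100 + 1×10 = 8510 (decimal)
Compute 8510 + -7012 = 1498
Convert 1498 (decimal) → 1498 = 5×256 + 13×16 + 10 → 0x5DA (hexadecimal)
0x5DA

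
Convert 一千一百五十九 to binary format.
Convert 一千一百五十九 (Chinese numeral) → 1×1000 + 1×100 + 5×10 + 9 = 1159 (decimal)
Convert 1159 (decimal) → 1159 = 1024 + 128 + 4 + 2 + 1 → 0b10010000111 (binary)
0b10010000111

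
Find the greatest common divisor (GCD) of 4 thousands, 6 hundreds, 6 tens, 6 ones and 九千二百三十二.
Convert 4 thousands, 6 hundreds, 6 tens, 6 ones (place-value notation) → 4×1000 + 6×100 + 6×10 + 6 = 4666 (decimal)
Convert 九千二百三十二 (Chinese numeral) → 9×1000 + 2×100 + 3×10 + 2 = 9232 (decimal)
Compute gcd(4666, 9232) = 2
2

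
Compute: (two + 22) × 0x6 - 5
Convert two (English words) → 2 (decimal)
Convert 0x6 (hexadecimal) → 6 (decimal)
Expression in decimal: (2 + 22) × 6 - 5
Parentheses first: 2 + 22 = 24
Multiply: 24 × 6 = 144
Subtract: 144 - 5 = 139
139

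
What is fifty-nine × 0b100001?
Convert fifty-nine (English words) → 59 (decimal)
Convert 0b100001 (binary) → 32 + 1 = 33 (decimal)
Compute 59 × 33 = 1947
1947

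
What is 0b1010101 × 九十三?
Convert 0b1010101 (binary) → 64 + 16 + 4 + 1 = 85 (decimal)
Convert 九十三 (Chinese numeral) → 9×10 + 3 = 93 (decimal)
Compute 85 × 93 = 7905
7905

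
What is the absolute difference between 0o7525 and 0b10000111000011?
Convert 0o7525 (octal) → 7×512 + 5×64 + 2×8 + 5 = 3925 (decimal)
Convert 0b10000111000011 (binary) → 8192 + 256 + 128 + 64 + 2 + 1 = 8643 (decimal)
Compute |3925 - 8643| = 4718
4718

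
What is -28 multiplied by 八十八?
Convert 八十八 (Chinese numeral) → 8×10 + 8 = 88 (decimal)
Compute -28 × 88 = -2464
-2464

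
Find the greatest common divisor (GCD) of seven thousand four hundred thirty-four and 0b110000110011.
Convert seven thousand four hundred thirty-four (English words) → 7×1000 + 4×100 + 34 = 7434 (decimal)
Convert 0b110000110011 (binary) → 2048 + 1024 + 32 + 16 + 2 + 1 = 3123 (decimal)
Compute gcd(7434, 3123) = 9
9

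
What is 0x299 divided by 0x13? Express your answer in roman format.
Convert 0x299 (hexadecimal) → 2×256 + 9×16 + 9 = 665 (decimal)
Convert 0x13 (hexadecimal) → 1×16 + 3 = 19 (decimal)
Compute 665 ÷ 19 = 35
Convert 35 (decimal) → 35 = 10 + 10 + 10 + 5 → XXXV (Roman numeral)
XXXV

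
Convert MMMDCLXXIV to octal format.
Convert MMMDCLXXIV (Roman numeral) → 1000 + 1000 + 1000 + 500 + 100 + 50 + 10 + 10 + 4 = 3674 (decimal)
Convert 3674 (decimal) → 3674 = 7×512 + 1×64 + 3×8 + 2 → 0o7132 (octal)
0o7132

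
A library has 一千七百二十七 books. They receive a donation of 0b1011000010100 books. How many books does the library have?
Convert 一千七百二十七 (Chinese numeral) → 1×1000 + 7×100 + 2×10 + 7 = 1727 (decimal)
Convert 0b1011000010100 (binary) → 4096 + 1024 + 512 + 16 + 4 = 5652 (decimal)
Compute 1727 + 5652 = 7379
7379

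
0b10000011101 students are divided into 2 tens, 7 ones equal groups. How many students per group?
Convert 0b10000011101 (binary) → 1024 + 16 + 8 + 4 + 1 = 1053 (decimal)
Convert 2 tens, 7 ones (place-value notation) → 2×10 + 7 = 27 (decimal)
Compute 1053 ÷ 27 = 39
39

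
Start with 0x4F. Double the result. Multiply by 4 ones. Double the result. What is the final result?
Convert 0x4F (hexadecimal) → 4×16 + 15 = 79 (decimal)
Start: 79
79 × 2 = 158
Convert 4 ones (place-value notation) → 4 (decimal)
158 × 4 = 632
632 × 2 = 1264
1264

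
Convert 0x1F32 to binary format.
Convert 0x1F32 (hexadecimal) → 1×4096 + 15×256 + 3×16 + 2 = 7986 (decimal)
Convert 7986 (decimal) → 7986 = 4096 + 2048 + 1024 + 512 + 256 + 32 + 16 + 2 → 0b1111100110010 (binary)
0b1111100110010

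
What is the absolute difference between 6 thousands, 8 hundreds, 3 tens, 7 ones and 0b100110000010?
Convert 6 thousands, 8 hundreds, 3 tens, 7 ones (place-value notation) → 6×1000 + 8×100 + 3×10 + 7 = 6837 (decimal)
Convert 0b100110000010 (binary) → 2048 + 256 + 128 + 2 = 2434 (decimal)
Compute |6837 - 2434| = 4403
4403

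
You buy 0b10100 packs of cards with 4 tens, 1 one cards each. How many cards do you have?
Convert 4 tens, 1 one (place-value notation) → 4×10 + 1 = 41 (decimal)
Convert 0b10100 (binary) → 16 + 4 = 20 (decimal)
Compute 41 × 20 = 820
820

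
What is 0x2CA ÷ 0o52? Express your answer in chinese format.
Convert 0x2CA (hexadecimal) → 2×256 + 12×16 + 10 = 714 (decimal)
Convert 0o52 (octal) → 5×8 + 2 = 42 (decimal)
Compute 714 ÷ 42 = 17
Convert 17 (decimal) → 17 = 1×10 + 7 → 十七 (Chinese numeral)
十七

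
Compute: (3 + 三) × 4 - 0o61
Convert 三 (Chinese numeral) → 3 (decimal)
Convert 0o61 (octal) → 6×8 + 1 = 49 (decimal)
Expression in decimal: (3 + 3) × 4 - 49
Parentheses first: 3 + 3 = 6
Multiply: 6 × 4 = 24
Subtract: 24 - 49 = -25
-25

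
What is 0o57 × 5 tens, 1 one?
Convert 0o57 (octal) → 5×8 + 7 = 47 (decimal)
Convert 5 tens, 1 one (place-value notation) → 5×10 + 1 = 51 (decimal)
Compute 47 × 51 = 2397
2397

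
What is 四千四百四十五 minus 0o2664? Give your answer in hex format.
Convert 四千四百四十五 (Chinese numeral) → 4×1000 + 4×100 + 4×10 + 5 = 4445 (decimal)
Convert 0o2664 (octal) → 2×512 + 6×64 + 6×8 + 4 = 1460 (decimal)
Compute 4445 - 1460 = 2985
Convert 2985 (decimal) → 2985 = 11×256 + 10×16 + 9 → 0xBA9 (hexadecimal)
0xBA9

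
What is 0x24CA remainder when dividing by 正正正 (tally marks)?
Convert 0x24CA (hexadecimal) → 2×4096 + 4×256 + 12×16 + 10 = 9418 (decimal)
Convert 正正正 (tally marks) → 5 + 5 + 5 = 15 (decimal)
Compute 9418 mod 15 = 13
13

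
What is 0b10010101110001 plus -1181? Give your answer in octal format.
Convert 0b10010101110001 (binary) → 8192 + 1024 + 256 + 64 + 32 + 16 + 1 = 9585 (decimal)
Compute 9585 + -1181 = 8404
Convert 8404 (decimal) → 8404 = 2×4096 + 3×64 + 2×8 + 4 → 0o20324 (octal)
0o20324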